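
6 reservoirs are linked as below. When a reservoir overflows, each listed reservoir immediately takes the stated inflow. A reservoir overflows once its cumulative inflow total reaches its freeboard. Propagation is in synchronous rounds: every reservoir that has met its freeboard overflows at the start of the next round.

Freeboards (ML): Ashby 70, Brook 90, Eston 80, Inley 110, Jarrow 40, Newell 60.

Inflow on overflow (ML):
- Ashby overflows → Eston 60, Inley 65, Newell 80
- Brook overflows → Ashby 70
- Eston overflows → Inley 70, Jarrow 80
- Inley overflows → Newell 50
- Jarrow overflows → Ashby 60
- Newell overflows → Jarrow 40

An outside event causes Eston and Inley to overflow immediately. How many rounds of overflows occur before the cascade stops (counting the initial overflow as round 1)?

2

Round 1 — Eston, Inley overflow (initial).
  Jarrow: +80 → 80 ≥ 40
  Newell: +50 → 50 < 60
Round 2 — Jarrow overflows.
  Ashby: +60 → 60 < 70
No further overflows.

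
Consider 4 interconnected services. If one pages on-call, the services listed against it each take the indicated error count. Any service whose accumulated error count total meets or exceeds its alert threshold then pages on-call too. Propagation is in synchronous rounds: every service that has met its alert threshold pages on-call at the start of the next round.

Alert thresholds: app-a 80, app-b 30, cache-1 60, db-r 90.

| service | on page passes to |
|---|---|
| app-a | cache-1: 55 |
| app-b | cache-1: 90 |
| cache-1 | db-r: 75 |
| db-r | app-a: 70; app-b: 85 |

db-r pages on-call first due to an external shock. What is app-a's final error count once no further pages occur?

Round 1 — db-r pages on-call (initial).
  app-a: +70 → 70 < 80
  app-b: +85 → 85 ≥ 30
Round 2 — app-b pages on-call.
  cache-1: +90 → 90 ≥ 60
Round 3 — cache-1 pages on-call.
No further pages.

70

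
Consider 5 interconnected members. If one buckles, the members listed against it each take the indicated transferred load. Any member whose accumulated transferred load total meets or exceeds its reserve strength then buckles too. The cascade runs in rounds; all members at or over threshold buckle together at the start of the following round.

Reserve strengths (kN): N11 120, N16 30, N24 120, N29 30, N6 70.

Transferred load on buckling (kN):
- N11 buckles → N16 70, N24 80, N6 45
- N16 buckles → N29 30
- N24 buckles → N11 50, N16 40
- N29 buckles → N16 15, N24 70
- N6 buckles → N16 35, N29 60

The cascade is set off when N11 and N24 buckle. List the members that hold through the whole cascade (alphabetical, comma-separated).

N6

Round 1 — N11, N24 buckle (initial).
  N16: +70+40 → 110 ≥ 30
  N6: +45 → 45 < 70
Round 2 — N16 buckles.
  N29: +30 → 30 ≥ 30
Round 3 — N29 buckles.
No further bucklings.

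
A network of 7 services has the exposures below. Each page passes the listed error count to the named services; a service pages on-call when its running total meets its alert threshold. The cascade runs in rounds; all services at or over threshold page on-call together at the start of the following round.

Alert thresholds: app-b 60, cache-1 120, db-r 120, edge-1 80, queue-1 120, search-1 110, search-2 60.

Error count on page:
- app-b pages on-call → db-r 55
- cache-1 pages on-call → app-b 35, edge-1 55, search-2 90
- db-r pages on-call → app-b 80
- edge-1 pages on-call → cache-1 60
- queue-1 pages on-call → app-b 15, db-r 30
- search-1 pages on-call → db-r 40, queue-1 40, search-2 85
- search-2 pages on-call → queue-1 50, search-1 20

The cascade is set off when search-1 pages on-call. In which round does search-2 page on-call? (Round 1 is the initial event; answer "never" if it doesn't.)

Round 1 — search-1 pages on-call (initial).
  db-r: +40 → 40 < 120
  queue-1: +40 → 40 < 120
  search-2: +85 → 85 ≥ 60
Round 2 — search-2 pages on-call.
  queue-1: +50 → 90 < 120
No further pages.

2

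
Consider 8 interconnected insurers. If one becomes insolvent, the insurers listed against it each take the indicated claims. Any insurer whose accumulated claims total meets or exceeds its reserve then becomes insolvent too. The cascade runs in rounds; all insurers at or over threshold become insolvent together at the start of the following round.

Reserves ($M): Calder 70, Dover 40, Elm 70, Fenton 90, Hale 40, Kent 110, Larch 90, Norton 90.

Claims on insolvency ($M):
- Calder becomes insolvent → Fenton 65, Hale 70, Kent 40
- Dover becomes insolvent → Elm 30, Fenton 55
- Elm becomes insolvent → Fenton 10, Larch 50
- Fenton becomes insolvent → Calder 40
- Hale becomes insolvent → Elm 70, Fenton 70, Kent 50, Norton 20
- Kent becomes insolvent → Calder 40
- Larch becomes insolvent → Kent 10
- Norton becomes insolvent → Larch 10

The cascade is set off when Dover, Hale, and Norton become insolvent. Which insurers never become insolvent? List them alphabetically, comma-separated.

Round 1 — Dover, Hale, Norton become insolvent (initial).
  Elm: +30+70 → 100 ≥ 70
  Fenton: +55+70 → 125 ≥ 90
  Kent: +50 → 50 < 110
  Larch: +10 → 10 < 90
Round 2 — Elm, Fenton become insolvent.
  Calder: +40 → 40 < 70
  Larch: +50 → 60 < 90
No further insolvencies.

Calder, Kent, Larch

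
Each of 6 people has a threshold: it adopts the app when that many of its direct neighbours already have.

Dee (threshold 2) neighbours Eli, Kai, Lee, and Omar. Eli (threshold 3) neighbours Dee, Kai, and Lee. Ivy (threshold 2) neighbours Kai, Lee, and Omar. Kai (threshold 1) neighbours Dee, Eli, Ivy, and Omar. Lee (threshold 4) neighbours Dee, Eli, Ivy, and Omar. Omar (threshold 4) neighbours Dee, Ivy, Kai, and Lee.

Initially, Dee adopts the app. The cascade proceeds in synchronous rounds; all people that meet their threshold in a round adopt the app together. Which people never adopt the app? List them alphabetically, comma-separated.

Eli, Ivy, Lee, Omar

Round 1 — Dee adopts the app (initial).
Round 2 — checking thresholds:
  Eli: 1 of 3 neighbours < 3, holds.
  Kai: 1 of 4 neighbours ≥ 1, adopts the app.
  Lee: 1 of 4 neighbours < 4, holds.
  Omar: 1 of 4 neighbours < 4, holds.
Round 3 — no new adoptions; cascade stops.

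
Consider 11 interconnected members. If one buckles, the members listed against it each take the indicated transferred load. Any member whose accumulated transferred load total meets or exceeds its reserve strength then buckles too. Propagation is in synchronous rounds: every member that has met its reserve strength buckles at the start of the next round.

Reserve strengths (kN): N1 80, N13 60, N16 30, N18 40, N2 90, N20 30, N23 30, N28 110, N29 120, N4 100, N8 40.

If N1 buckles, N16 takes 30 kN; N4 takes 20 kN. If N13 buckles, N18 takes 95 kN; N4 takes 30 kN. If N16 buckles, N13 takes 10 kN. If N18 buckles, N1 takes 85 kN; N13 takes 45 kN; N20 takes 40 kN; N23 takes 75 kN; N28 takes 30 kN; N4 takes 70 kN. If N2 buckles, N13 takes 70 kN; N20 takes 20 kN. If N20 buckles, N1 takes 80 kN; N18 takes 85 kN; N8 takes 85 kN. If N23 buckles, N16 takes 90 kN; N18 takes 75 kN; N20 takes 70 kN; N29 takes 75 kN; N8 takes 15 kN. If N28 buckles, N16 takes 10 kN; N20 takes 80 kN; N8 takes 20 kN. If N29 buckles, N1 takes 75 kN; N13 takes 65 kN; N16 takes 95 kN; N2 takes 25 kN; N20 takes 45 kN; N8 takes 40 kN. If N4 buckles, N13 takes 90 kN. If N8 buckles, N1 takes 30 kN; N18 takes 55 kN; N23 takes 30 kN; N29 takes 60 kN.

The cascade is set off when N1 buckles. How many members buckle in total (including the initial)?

2

Round 1 — N1 buckles (initial).
  N16: +30 → 30 ≥ 30
  N4: +20 → 20 < 100
Round 2 — N16 buckles.
  N13: +10 → 10 < 60
No further bucklings.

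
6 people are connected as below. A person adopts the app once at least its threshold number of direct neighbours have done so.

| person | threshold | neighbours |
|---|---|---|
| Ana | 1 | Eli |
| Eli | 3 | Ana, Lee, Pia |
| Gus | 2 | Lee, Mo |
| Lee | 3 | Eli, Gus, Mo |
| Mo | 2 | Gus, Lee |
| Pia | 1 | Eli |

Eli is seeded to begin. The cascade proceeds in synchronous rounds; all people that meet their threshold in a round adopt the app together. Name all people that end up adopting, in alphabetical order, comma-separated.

Round 1 — Eli adopts the app (initial).
Round 2 — checking thresholds:
  Ana: 1 of 1 neighbours ≥ 1, adopts the app.
  Lee: 1 of 3 neighbours < 3, holds.
  Pia: 1 of 1 neighbours ≥ 1, adopts the app.
Round 3 — no new adoptions; cascade stops.

Ana, Eli, Pia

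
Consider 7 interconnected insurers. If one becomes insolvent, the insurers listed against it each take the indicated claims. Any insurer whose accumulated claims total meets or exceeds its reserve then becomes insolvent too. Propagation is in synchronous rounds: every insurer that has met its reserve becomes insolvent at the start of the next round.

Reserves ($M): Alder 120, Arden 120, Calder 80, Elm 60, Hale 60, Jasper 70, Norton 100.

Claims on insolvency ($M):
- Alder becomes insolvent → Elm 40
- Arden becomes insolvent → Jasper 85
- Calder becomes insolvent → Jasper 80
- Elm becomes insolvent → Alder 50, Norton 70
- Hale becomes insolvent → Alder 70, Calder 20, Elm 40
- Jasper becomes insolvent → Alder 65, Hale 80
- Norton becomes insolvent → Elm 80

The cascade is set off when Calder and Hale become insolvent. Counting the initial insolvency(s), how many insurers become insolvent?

Round 1 — Calder, Hale become insolvent (initial).
  Alder: +70 → 70 < 120
  Elm: +40 → 40 < 60
  Jasper: +80 → 80 ≥ 70
Round 2 — Jasper becomes insolvent.
  Alder: +65 → 135 ≥ 120
Round 3 — Alder becomes insolvent.
  Elm: +40 → 80 ≥ 60
Round 4 — Elm becomes insolvent.
  Norton: +70 → 70 < 100
No further insolvencies.

5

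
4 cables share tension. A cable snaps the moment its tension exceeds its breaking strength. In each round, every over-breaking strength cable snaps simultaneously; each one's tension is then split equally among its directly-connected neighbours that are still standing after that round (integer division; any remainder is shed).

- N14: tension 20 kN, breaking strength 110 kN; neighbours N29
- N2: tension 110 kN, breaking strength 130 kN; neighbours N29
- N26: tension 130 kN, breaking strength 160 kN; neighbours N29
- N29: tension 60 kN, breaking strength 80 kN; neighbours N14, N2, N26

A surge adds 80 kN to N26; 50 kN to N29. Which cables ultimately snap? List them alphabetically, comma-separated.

N2, N26, N29

Round 1 — N26 at 210 > 160; N29 at 110 > 80. N26, N29 snap.
  N26 sheds 210 kN: no online neighbours, lost.
  N29 sheds 110 kN to N14, N2: 55 each.
    N14: 20+55 = 75 ≤ 110
    N2: 110+55 = 165 > 130
Round 2 — N2 snaps.
  N2 sheds 165 kN: no online neighbours, lost.
No further breaks.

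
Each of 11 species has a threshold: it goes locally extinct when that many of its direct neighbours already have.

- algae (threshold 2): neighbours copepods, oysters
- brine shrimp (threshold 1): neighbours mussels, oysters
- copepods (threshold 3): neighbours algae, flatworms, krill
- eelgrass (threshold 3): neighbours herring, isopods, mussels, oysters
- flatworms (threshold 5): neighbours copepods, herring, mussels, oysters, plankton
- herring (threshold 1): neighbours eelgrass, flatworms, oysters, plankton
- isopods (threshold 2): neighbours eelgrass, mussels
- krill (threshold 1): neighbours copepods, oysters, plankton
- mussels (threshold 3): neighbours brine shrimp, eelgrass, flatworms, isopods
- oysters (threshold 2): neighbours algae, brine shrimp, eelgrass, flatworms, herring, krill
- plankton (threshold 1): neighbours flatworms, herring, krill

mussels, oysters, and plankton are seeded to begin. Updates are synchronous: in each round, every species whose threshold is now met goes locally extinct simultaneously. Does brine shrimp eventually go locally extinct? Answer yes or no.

yes

Round 1 — mussels, oysters, plankton go locally extinct (initial).
Round 2 — checking thresholds:
  algae: 1 of 2 neighbours < 2, not yet.
  brine shrimp: 2 of 2 neighbours ≥ 1, goes locally extinct.
  eelgrass: 2 of 4 neighbours < 3, not yet.
  flatworms: 3 of 5 neighbours < 5, not yet.
  herring: 2 of 4 neighbours ≥ 1, goes locally extinct.
  isopods: 1 of 2 neighbours < 2, not yet.
  krill: 2 of 3 neighbours ≥ 1, goes locally extinct.
Round 3 — checking thresholds:
  algae: 1 of 2 neighbours < 2, not yet.
  copepods: 1 of 3 neighbours < 3, not yet.
  eelgrass: 3 of 4 neighbours ≥ 3, goes locally extinct.
  flatworms: 4 of 5 neighbours < 5, not yet.
  isopods: 1 of 2 neighbours < 2, not yet.
Round 4 — checking thresholds:
  algae: 1 of 2 neighbours < 2, not yet.
  copepods: 1 of 3 neighbours < 3, not yet.
  flatworms: 4 of 5 neighbours < 5, not yet.
  isopods: 2 of 2 neighbours ≥ 2, goes locally extinct.
Round 5 — no new extinctions; cascade stops.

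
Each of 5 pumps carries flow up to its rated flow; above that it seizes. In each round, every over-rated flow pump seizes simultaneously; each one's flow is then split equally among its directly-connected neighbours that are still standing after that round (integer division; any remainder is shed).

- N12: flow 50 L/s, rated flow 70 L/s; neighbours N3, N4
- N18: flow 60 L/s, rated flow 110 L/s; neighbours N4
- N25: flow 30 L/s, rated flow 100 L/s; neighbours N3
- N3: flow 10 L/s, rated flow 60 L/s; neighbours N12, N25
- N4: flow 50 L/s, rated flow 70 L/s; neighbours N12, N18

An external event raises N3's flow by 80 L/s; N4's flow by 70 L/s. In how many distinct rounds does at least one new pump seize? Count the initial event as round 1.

2

Round 1 — N3 at 90 > 60; N4 at 120 > 70. N3, N4 seize.
  N3 sheds 90 L/s to N12, N25: 45 each.
    N12: 50+45 = 95 > 70
    N25: 30+45 = 75 ≤ 100
  N4 sheds 120 L/s to N12, N18: 60 each.
    N12: 95+60 = 155 > 70
    N18: 60+60 = 120 > 110
Round 2 — N12, N18 seize.
  N12 sheds 155 L/s: no online neighbours, lost.
  N18 sheds 120 L/s: no online neighbours, lost.
No further seizures.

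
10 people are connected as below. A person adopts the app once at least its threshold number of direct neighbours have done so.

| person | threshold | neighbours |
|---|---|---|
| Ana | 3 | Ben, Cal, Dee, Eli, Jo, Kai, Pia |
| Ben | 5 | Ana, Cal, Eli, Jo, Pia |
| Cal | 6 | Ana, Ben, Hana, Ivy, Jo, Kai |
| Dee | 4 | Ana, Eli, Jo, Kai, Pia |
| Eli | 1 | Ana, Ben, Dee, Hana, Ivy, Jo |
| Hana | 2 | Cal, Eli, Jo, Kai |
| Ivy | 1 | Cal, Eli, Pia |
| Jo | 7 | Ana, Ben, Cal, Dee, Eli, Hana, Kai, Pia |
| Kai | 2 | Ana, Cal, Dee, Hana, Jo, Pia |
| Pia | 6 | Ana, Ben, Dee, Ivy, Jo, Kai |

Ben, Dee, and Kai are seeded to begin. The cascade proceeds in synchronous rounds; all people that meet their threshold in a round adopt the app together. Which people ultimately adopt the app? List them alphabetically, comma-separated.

Ana, Ben, Dee, Eli, Hana, Ivy, Kai

Round 1 — Ben, Dee, Kai adopt the app (initial).
Round 2 — checking thresholds:
  Ana: 3 of 7 neighbours ≥ 3, adopts the app.
  Cal: 2 of 6 neighbours < 6, not yet.
  Eli: 2 of 6 neighbours ≥ 1, adopts the app.
  Hana: 1 of 4 neighbours < 2, not yet.
  Jo: 3 of 8 neighbours < 7, not yet.
  Pia: 3 of 6 neighbours < 6, not yet.
Round 3 — checking thresholds:
  Cal: 3 of 6 neighbours < 6, not yet.
  Hana: 2 of 4 neighbours ≥ 2, adopts the app.
  Ivy: 1 of 3 neighbours ≥ 1, adopts the app.
  Jo: 5 of 8 neighbours < 7, not yet.
  Pia: 4 of 6 neighbours < 6, not yet.
Round 4 — no new adoptions; cascade stops.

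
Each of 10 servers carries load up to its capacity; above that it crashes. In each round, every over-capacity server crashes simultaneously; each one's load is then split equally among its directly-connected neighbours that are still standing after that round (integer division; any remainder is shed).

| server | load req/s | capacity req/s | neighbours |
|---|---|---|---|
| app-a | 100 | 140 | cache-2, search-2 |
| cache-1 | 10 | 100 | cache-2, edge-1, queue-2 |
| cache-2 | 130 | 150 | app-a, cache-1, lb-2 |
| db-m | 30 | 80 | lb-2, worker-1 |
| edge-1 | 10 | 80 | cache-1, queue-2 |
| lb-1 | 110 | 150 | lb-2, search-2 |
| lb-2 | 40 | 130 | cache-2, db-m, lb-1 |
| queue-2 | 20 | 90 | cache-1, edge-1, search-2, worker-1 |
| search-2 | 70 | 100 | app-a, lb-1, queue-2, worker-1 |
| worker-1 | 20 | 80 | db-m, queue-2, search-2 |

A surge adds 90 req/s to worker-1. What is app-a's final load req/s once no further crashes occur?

Round 1 — worker-1 at 110 > 80. worker-1 crashes.
  worker-1 sheds 110 req/s to db-m, queue-2, search-2: 36 each (2 lost).
    db-m: 30+36 = 66 ≤ 80
    queue-2: 20+36 = 56 ≤ 90
    search-2: 70+36 = 106 > 100
Round 2 — search-2 crashes.
  search-2 sheds 106 req/s to app-a, lb-1, queue-2: 35 each (1 lost).
    app-a: 100+35 = 135 ≤ 140
    lb-1: 110+35 = 145 ≤ 150
    queue-2: 56+35 = 91 > 90
Round 3 — queue-2 crashes.
  queue-2 sheds 91 req/s to cache-1, edge-1: 45 each (1 lost).
    cache-1: 10+45 = 55 ≤ 100
    edge-1: 10+45 = 55 ≤ 80
No further crashes.

135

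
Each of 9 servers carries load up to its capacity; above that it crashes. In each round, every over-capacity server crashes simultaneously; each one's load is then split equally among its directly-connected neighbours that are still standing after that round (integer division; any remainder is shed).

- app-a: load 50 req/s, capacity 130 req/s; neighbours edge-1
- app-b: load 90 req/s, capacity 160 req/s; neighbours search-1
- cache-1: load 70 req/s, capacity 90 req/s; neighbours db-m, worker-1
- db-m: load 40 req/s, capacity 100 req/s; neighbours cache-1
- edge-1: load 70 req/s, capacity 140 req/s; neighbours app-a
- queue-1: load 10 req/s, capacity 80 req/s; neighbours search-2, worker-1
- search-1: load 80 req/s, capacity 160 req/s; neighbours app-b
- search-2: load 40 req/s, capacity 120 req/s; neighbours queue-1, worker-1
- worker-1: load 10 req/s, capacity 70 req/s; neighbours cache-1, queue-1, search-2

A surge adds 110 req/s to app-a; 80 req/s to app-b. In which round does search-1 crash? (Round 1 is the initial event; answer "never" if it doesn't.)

Round 1 — app-a at 160 > 130; app-b at 170 > 160. app-a, app-b crash.
  app-a sheds 160 req/s to edge-1: 160 each.
    edge-1: 70+160 = 230 > 140
  app-b sheds 170 req/s to search-1: 170 each.
    search-1: 80+170 = 250 > 160
Round 2 — edge-1, search-1 crash.
  edge-1 sheds 230 req/s: no online neighbours, lost.
  search-1 sheds 250 req/s: no online neighbours, lost.
No further crashes.

2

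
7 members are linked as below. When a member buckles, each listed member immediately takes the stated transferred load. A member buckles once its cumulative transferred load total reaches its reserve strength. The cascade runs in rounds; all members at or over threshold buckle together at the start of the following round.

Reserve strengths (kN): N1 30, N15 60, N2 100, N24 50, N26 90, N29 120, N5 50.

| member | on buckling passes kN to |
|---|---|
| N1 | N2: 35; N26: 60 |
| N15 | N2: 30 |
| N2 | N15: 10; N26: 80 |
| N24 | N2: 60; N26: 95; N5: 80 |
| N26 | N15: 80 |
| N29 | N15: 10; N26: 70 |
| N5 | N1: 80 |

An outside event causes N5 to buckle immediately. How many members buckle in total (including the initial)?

Round 1 — N5 buckles (initial).
  N1: +80 → 80 ≥ 30
Round 2 — N1 buckles.
  N2: +35 → 35 < 100
  N26: +60 → 60 < 90
No further bucklings.

2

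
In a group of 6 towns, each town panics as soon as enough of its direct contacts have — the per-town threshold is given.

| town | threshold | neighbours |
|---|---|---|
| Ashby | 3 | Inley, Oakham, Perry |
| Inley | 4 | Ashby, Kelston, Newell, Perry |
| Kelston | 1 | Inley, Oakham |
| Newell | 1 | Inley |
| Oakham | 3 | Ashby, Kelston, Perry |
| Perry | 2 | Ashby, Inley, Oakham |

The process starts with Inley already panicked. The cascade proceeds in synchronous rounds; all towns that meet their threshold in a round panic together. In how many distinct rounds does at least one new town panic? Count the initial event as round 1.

2

Round 1 — Inley panics (initial).
Round 2 — checking thresholds:
  Ashby: 1 of 3 neighbours < 3, holds.
  Kelston: 1 of 2 neighbours ≥ 1, panics.
  Newell: 1 of 1 neighbours ≥ 1, panics.
  Perry: 1 of 3 neighbours < 2, holds.
Round 3 — no new panics; cascade stops.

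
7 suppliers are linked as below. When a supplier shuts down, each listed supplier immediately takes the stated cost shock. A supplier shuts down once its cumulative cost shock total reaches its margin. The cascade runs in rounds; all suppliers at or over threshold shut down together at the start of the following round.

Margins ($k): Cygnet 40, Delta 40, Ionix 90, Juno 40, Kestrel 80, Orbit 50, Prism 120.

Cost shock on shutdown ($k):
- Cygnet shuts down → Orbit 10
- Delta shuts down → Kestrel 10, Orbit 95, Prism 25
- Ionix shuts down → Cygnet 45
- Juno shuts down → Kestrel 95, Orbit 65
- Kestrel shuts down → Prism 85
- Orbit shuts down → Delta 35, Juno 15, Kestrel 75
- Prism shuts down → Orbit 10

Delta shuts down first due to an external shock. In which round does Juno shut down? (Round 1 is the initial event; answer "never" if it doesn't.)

never

Round 1 — Delta shuts down (initial).
  Kestrel: +10 → 10 < 80
  Orbit: +95 → 95 ≥ 50
  Prism: +25 → 25 < 120
Round 2 — Orbit shuts down.
  Juno: +15 → 15 < 40
  Kestrel: +75 → 85 ≥ 80
Round 3 — Kestrel shuts down.
  Prism: +85 → 110 < 120
No further shutdowns.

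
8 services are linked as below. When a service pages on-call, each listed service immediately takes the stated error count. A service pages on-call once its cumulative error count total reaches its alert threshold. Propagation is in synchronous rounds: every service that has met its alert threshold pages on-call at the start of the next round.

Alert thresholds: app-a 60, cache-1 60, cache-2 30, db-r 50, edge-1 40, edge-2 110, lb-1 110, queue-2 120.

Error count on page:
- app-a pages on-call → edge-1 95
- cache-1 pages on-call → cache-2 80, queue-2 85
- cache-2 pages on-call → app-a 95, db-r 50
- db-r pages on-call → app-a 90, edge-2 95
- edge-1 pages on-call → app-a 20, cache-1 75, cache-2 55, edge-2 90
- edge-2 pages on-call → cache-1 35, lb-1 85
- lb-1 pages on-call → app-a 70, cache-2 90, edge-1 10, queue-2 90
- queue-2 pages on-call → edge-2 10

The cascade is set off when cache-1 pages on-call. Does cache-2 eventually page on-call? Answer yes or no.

yes

Round 1 — cache-1 pages on-call (initial).
  cache-2: +80 → 80 ≥ 30
  queue-2: +85 → 85 < 120
Round 2 — cache-2 pages on-call.
  app-a: +95 → 95 ≥ 60
  db-r: +50 → 50 ≥ 50
Round 3 — app-a, db-r page on-call.
  edge-1: +95 → 95 ≥ 40
  edge-2: +95 → 95 < 110
Round 4 — edge-1 pages on-call.
  edge-2: +90 → 185 ≥ 110
Round 5 — edge-2 pages on-call.
  lb-1: +85 → 85 < 110
No further pages.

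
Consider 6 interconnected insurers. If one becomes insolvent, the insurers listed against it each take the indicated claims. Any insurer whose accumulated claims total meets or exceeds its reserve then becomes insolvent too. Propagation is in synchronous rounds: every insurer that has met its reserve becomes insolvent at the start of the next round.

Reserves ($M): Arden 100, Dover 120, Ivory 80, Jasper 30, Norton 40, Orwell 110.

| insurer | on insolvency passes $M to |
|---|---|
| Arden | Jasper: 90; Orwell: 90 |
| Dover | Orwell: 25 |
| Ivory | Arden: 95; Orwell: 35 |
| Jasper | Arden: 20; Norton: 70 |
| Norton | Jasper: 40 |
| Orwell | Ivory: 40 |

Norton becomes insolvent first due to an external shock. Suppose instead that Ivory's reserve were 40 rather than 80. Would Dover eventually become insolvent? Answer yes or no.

no

With Ivory's reserve at 40:
Round 1 — Norton becomes insolvent (initial).
  Jasper: +40 → 40 ≥ 30
Round 2 — Jasper becomes insolvent.
  Arden: +20 → 20 < 100
No further insolvencies.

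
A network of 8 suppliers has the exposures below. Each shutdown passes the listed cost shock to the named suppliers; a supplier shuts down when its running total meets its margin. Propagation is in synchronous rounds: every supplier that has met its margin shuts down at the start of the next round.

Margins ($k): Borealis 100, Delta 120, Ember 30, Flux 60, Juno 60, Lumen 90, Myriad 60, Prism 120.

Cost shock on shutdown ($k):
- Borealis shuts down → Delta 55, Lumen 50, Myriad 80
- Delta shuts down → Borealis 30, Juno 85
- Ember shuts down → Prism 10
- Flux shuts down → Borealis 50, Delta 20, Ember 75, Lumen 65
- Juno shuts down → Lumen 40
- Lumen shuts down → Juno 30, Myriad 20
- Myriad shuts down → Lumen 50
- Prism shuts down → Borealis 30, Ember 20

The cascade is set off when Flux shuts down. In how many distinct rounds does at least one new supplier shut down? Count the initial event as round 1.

Round 1 — Flux shuts down (initial).
  Borealis: +50 → 50 < 100
  Delta: +20 → 20 < 120
  Ember: +75 → 75 ≥ 30
  Lumen: +65 → 65 < 90
Round 2 — Ember shuts down.
  Prism: +10 → 10 < 120
No further shutdowns.

2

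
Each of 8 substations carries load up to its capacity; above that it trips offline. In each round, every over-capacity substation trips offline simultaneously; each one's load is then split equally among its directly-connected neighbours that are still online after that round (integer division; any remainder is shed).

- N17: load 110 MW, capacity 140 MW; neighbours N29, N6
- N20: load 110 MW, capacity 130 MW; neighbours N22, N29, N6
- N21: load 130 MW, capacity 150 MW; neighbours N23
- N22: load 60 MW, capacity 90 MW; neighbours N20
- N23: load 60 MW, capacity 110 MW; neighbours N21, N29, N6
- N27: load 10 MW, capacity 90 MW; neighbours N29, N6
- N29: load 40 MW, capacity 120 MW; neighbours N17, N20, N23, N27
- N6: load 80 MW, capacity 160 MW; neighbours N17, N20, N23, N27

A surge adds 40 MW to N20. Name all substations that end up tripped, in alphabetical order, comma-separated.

N20, N22

Round 1 — N20 at 150 > 130. N20 trips offline.
  N20 sheds 150 MW to N22, N29, N6: 50 each.
    N22: 60+50 = 110 > 90
    N29: 40+50 = 90 ≤ 120
    N6: 80+50 = 130 ≤ 160
Round 2 — N22 trips offline.
  N22 sheds 110 MW: no online neighbours, lost.
No further trips.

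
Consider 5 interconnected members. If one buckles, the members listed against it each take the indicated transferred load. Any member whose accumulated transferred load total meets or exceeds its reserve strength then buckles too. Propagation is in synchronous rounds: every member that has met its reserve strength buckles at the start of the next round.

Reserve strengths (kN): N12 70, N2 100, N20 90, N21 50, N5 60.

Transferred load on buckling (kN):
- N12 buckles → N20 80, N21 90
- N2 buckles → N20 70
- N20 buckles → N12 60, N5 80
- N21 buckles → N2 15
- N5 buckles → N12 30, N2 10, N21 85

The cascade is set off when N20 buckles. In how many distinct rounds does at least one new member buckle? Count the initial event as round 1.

Round 1 — N20 buckles (initial).
  N12: +60 → 60 < 70
  N5: +80 → 80 ≥ 60
Round 2 — N5 buckles.
  N12: +30 → 90 ≥ 70
  N2: +10 → 10 < 100
  N21: +85 → 85 ≥ 50
Round 3 — N12, N21 buckle.
  N2: +15 → 25 < 100
No further bucklings.

3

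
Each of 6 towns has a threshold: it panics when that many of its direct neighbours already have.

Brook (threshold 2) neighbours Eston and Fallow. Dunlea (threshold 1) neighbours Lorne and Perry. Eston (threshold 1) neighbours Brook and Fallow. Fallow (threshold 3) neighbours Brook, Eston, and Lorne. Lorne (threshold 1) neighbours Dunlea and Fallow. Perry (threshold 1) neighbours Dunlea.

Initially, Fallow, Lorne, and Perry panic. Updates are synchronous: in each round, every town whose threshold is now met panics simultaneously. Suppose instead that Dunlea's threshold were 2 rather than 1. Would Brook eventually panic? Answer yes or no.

With Dunlea's threshold at 2:
Round 1 — Fallow, Lorne, Perry panic (initial).
Round 2 — checking thresholds:
  Brook: 1 of 2 neighbours < 2, holds.
  Dunlea: 2 of 2 neighbours ≥ 2, panics.
  Eston: 1 of 2 neighbours ≥ 1, panics.
Round 3 — checking thresholds:
  Brook: 2 of 2 neighbours ≥ 2, panics.
Round 4 — no new panics; cascade stops.

yes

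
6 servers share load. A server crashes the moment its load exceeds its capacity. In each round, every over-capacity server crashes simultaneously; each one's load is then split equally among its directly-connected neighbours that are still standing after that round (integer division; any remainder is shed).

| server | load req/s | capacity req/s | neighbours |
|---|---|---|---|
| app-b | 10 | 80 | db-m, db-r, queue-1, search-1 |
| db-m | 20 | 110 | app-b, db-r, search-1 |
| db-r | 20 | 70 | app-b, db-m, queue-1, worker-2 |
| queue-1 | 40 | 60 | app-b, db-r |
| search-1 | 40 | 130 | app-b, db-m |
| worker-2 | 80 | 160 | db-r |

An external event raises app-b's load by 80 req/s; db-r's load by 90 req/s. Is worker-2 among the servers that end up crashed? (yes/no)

Round 1 — app-b at 90 > 80; db-r at 110 > 70. app-b, db-r crash.
  app-b sheds 90 req/s to db-m, queue-1, search-1: 30 each.
    db-m: 20+30 = 50 ≤ 110
    queue-1: 40+30 = 70 > 60
    search-1: 40+30 = 70 ≤ 130
  db-r sheds 110 req/s to db-m, queue-1, worker-2: 36 each (2 lost).
    db-m: 50+36 = 86 ≤ 110
    queue-1: 70+36 = 106 > 60
    worker-2: 80+36 = 116 ≤ 160
Round 2 — queue-1 crashes.
  queue-1 sheds 106 req/s: no online neighbours, lost.
No further crashes.

no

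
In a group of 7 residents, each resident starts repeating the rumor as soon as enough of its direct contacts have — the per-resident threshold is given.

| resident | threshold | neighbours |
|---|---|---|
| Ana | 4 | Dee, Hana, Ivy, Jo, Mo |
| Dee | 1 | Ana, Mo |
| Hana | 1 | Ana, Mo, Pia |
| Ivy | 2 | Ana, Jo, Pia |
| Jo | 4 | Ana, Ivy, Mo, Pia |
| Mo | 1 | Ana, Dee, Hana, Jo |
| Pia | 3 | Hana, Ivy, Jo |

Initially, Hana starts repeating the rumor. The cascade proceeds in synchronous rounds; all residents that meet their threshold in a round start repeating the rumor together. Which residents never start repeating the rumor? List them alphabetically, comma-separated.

Round 1 — Hana starts repeating the rumor (initial).
Round 2 — checking thresholds:
  Ana: 1 of 5 neighbours < 4, holds.
  Mo: 1 of 4 neighbours ≥ 1, starts repeating the rumor.
  Pia: 1 of 3 neighbours < 3, holds.
Round 3 — checking thresholds:
  Ana: 2 of 5 neighbours < 4, holds.
  Dee: 1 of 2 neighbours ≥ 1, starts repeating the rumor.
  Jo: 1 of 4 neighbours < 4, holds.
  Pia: 1 of 3 neighbours < 3, holds.
Round 4 — no new spreads; cascade stops.

Ana, Ivy, Jo, Pia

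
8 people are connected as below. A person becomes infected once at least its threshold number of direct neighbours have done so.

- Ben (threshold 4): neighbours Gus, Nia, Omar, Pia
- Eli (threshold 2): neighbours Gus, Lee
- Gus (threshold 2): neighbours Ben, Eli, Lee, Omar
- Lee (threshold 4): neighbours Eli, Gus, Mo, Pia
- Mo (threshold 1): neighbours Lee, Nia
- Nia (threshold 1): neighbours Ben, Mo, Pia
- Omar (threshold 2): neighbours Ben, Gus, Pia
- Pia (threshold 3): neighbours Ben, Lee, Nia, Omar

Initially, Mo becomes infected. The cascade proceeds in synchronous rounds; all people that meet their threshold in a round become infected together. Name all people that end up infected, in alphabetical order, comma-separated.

Mo, Nia

Round 1 — Mo becomes infected (initial).
Round 2 — checking thresholds:
  Lee: 1 of 4 neighbours < 4, holds.
  Nia: 1 of 3 neighbours ≥ 1, becomes infected.
Round 3 — no new infections; cascade stops.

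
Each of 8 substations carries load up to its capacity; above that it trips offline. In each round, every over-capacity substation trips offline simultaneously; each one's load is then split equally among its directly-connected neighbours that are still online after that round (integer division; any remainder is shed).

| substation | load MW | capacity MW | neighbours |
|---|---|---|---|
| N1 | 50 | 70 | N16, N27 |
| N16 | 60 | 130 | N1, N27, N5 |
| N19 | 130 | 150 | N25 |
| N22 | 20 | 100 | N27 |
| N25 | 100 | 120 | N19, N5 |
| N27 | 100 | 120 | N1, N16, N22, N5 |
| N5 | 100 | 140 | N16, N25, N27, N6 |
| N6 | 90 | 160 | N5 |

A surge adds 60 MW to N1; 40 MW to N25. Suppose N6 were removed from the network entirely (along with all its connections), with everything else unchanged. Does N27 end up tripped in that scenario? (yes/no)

With N6 removed:
Round 1 — N1 at 110 > 70; N25 at 140 > 120. N1, N25 trip offline.
  N1 sheds 110 MW to N16, N27: 55 each.
    N16: 60+55 = 115 ≤ 130
    N27: 100+55 = 155 > 120
  N25 sheds 140 MW to N19, N5: 70 each.
    N19: 130+70 = 200 > 150
    N5: 100+70 = 170 > 140
Round 2 — N19, N27, N5 trip offline.
  N19 sheds 200 MW: no online neighbours, lost.
  N27 sheds 155 MW to N16, N22: 77 each (1 lost).
    N16: 115+77 = 192 > 130
    N22: 20+77 = 97 ≤ 100
  N5 sheds 170 MW to N16: 170 each.
    N16: 192+170 = 362 > 130
Round 3 — N16 trips offline.
  N16 sheds 362 MW: no online neighbours, lost.
No further trips.

yes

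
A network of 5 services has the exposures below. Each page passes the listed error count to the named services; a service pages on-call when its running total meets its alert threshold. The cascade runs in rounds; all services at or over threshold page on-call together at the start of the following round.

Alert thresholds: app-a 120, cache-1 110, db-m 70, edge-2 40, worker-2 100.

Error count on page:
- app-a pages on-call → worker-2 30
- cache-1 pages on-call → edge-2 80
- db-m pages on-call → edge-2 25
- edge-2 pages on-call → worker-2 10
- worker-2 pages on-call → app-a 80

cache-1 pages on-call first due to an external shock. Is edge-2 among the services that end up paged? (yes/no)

Round 1 — cache-1 pages on-call (initial).
  edge-2: +80 → 80 ≥ 40
Round 2 — edge-2 pages on-call.
  worker-2: +10 → 10 < 100
No further pages.

yes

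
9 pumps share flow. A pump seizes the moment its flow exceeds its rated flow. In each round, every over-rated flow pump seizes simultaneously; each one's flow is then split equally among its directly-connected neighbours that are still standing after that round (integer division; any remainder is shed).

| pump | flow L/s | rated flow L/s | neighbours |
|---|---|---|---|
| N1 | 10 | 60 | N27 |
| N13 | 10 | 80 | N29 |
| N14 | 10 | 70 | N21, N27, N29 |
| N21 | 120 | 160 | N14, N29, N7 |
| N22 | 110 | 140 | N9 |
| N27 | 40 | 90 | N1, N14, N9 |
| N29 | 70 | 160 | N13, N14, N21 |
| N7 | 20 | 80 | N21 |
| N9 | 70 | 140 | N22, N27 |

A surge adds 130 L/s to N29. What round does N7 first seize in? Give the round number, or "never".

Round 1 — N29 at 200 > 160. N29 seizes.
  N29 sheds 200 L/s to N13, N14, N21: 66 each (2 lost).
    N13: 10+66 = 76 ≤ 80
    N14: 10+66 = 76 > 70
    N21: 120+66 = 186 > 160
Round 2 — N14, N21 seize.
  N14 sheds 76 L/s to N27: 76 each.
    N27: 40+76 = 116 > 90
  N21 sheds 186 L/s to N7: 186 each.
    N7: 20+186 = 206 > 80
Round 3 — N27, N7 seize.
  N27 sheds 116 L/s to N1, N9: 58 each.
    N1: 10+58 = 68 > 60
    N9: 70+58 = 128 ≤ 140
  N7 sheds 206 L/s: no online neighbours, lost.
Round 4 — N1 seizes.
  N1 sheds 68 L/s: no online neighbours, lost.
No further seizures.

3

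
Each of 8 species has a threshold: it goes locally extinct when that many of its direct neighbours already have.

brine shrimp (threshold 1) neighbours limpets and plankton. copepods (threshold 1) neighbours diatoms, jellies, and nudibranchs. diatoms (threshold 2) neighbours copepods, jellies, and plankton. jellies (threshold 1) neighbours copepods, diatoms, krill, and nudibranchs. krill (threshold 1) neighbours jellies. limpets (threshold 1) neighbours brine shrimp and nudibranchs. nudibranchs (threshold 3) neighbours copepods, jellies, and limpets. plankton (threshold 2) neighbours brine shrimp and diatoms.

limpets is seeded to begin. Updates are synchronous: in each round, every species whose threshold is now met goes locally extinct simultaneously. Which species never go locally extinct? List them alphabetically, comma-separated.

copepods, diatoms, jellies, krill, nudibranchs, plankton

Round 1 — limpets goes locally extinct (initial).
Round 2 — checking thresholds:
  brine shrimp: 1 of 2 neighbours ≥ 1, goes locally extinct.
  nudibranchs: 1 of 3 neighbours < 3, holds.
Round 3 — no new extinctions; cascade stops.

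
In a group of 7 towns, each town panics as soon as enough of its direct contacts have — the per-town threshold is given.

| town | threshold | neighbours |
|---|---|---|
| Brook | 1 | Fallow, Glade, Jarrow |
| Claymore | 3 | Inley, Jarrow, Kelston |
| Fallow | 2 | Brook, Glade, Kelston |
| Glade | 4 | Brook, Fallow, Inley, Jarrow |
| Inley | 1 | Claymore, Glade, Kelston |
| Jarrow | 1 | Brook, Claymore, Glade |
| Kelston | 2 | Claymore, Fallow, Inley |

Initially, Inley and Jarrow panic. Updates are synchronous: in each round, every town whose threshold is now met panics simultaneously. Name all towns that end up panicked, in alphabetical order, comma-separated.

Round 1 — Inley, Jarrow panic (initial).
Round 2 — checking thresholds:
  Brook: 1 of 3 neighbours ≥ 1, panics.
  Claymore: 2 of 3 neighbours < 3, holds.
  Glade: 2 of 4 neighbours < 4, holds.
  Kelston: 1 of 3 neighbours < 2, holds.
Round 3 — no new panics; cascade stops.

Brook, Inley, Jarrow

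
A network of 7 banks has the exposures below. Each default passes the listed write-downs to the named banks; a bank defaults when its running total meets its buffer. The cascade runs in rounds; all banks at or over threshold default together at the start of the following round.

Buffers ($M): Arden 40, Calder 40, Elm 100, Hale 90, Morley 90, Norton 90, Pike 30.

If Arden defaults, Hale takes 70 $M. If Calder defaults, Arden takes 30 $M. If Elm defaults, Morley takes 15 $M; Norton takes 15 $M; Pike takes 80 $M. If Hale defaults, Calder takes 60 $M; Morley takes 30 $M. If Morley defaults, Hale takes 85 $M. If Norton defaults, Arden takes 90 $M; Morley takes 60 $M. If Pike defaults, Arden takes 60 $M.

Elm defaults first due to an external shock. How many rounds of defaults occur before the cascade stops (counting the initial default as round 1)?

Round 1 — Elm defaults (initial).
  Morley: +15 → 15 < 90
  Norton: +15 → 15 < 90
  Pike: +80 → 80 ≥ 30
Round 2 — Pike defaults.
  Arden: +60 → 60 ≥ 40
Round 3 — Arden defaults.
  Hale: +70 → 70 < 90
No further defaults.

3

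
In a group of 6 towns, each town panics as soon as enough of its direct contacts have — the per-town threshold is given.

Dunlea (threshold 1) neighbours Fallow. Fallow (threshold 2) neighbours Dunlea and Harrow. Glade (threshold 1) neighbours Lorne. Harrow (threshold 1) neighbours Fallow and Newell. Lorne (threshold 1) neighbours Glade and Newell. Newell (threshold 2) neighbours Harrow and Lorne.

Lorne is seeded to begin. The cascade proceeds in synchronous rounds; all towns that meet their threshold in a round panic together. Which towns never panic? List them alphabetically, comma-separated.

Dunlea, Fallow, Harrow, Newell

Round 1 — Lorne panics (initial).
Round 2 — checking thresholds:
  Glade: 1 of 1 neighbours ≥ 1, panics.
  Newell: 1 of 2 neighbours < 2, below threshold.
Round 3 — no new panics; cascade stops.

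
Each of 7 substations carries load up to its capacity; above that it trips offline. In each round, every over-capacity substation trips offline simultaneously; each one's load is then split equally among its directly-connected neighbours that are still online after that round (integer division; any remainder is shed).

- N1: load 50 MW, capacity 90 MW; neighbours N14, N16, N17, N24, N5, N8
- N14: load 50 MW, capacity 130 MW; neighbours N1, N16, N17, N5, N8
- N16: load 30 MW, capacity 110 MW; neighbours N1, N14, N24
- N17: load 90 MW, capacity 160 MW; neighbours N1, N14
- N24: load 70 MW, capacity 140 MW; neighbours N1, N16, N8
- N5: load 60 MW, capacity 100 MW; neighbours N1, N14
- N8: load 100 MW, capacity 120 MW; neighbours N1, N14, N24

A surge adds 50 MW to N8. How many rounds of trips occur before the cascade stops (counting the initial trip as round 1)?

Round 1 — N8 at 150 > 120. N8 trips offline.
  N8 sheds 150 MW to N1, N14, N24: 50 each.
    N1: 50+50 = 100 > 90
    N14: 50+50 = 100 ≤ 130
    N24: 70+50 = 120 ≤ 140
Round 2 — N1 trips offline.
  N1 sheds 100 MW to N14, N16, N17, N24, N5: 20 each.
    N14: 100+20 = 120 ≤ 130
    N16: 30+20 = 50 ≤ 110
    N17: 90+20 = 110 ≤ 160
    N24: 120+20 = 140 ≤ 140
    N5: 60+20 = 80 ≤ 100
No further trips.

2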